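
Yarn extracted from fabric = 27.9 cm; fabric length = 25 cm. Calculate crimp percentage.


Formula: Crimp% = ((L_yarn - L_fabric) / L_fabric) * 100
Step 1: Extension = 27.9 - 25 = 2.9 cm
Step 2: Crimp% = (2.9 / 25) * 100
Step 3: Crimp% = 0.116 * 100 = 11.6%

11.6%


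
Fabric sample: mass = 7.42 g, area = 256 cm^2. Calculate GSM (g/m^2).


Formula: GSM = mass_g / area_m2
Step 1: Convert area: 256 cm^2 = 256 / 10000 = 0.0256 m^2
Step 2: GSM = 7.42 g / 0.0256 m^2 = 289.8 g/m^2

289.8 g/m^2


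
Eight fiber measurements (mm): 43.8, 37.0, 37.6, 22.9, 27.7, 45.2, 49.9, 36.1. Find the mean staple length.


Formula: Mean = sum of lengths / count
Sum = 43.8 + 37.0 + 37.6 + 22.9 + 27.7 + 45.2 + 49.9 + 36.1
Sum = 300.2 mm
Mean = 300.2 / 8 = 37.53 mm

37.53 mm


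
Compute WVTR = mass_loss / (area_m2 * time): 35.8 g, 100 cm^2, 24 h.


Formula: WVTR = mass_loss / (area * time)
Step 1: Convert area: 100 cm^2 = 0.01 m^2
Step 2: WVTR = 35.8 g / (0.01 m^2 * 24 h)
Step 3: WVTR = 35.8 / 0.24 = 149.2 g/m^2/h

149.2 g/m^2/h


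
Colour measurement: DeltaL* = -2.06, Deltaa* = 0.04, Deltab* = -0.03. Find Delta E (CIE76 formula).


Formula: Delta E = sqrt(dL*^2 + da*^2 + db*^2)
Step 1: dL*^2 = (-2.06)^2 = 4.2436
Step 2: da*^2 = 0.04^2 = 0.0016
Step 3: db*^2 = (-0.03)^2 = 0.0009
Step 4: Sum = 4.2436 + 0.0016 + 0.0009 = 4.2461
Step 5: Delta E = sqrt(4.2461) = 2.06

2.06 Delta E


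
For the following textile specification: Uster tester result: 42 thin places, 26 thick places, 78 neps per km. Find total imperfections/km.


Formula: Total = thin places + thick places + neps
Total = 42 + 26 + 78
Total = 146 imperfections/km

146 imperfections/km


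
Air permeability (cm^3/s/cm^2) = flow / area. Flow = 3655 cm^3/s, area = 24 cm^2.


Formula: Air Permeability = Airflow / Test Area
AP = 3655 cm^3/s / 24 cm^2
AP = 152.3 cm^3/s/cm^2

152.3 cm^3/s/cm^2


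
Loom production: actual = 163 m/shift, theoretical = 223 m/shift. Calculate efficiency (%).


Formula: Efficiency% = (Actual output / Theoretical output) * 100
Efficiency% = (163 / 223) * 100
Efficiency% = 0.730942 * 100 = 73.0942% ≈ 73.1%

73.1%


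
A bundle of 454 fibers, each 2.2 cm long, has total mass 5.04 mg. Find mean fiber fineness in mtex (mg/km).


Formula: fineness (mtex) = mass (mg) / total length (km) = (mass_mg / total_length_m) * 1000
Step 1: Convert fiber length: 2.2 cm = 0.022 m
Step 2: Total fiber length = 454 * 0.022 = 9.988 m
Step 3: Linear density = 5.04 mg / 9.988 m = 0.5046 mg/m
Step 4: fineness = 0.5046 * 1000 = 504.6 mtex

504.6 mtex


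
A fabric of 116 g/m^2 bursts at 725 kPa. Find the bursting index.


Formula: Bursting Index = Bursting Strength / Fabric GSM
BI = 725 kPa / 116 g/m^2
BI = 6.250 kPa/(g/m^2)

6.250 kPa/(g/m^2)


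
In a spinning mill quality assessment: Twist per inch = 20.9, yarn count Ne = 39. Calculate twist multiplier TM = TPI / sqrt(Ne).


Formula: TM = TPI / sqrt(Ne)
Step 1: sqrt(Ne) = sqrt(39) = 6.245
Step 2: TM = 20.9 / 6.245 = 3.35

3.35 TM


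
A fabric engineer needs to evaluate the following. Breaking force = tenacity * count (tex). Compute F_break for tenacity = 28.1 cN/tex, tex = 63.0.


Formula: Breaking force = Tenacity * Linear density
F = 28.1 cN/tex * 63.0 tex
F = 1770.30 cN

1770.30 cN


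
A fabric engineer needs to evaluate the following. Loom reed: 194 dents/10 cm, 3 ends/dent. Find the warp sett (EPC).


Formula: EPC = (dents per 10 cm * ends per dent) / 10
Step 1: Total ends per 10 cm = 194 * 3 = 582
Step 2: EPC = 582 / 10 = 58.2 ends/cm

58.2 ends/cm


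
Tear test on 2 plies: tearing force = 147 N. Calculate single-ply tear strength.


Formula: Per-ply strength = Total force / Number of plies
Per-ply = 147 N / 2
Per-ply = 73.5 N

73.5 N


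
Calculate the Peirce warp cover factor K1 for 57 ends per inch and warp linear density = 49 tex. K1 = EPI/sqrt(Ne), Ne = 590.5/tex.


Formula: K1 = EPI / sqrt(Ne), with Ne = 590.5 / tex_warp
Step 1: Ne = 590.5 / 49 = 12.051
Step 2: sqrt(Ne) = sqrt(12.051) = 3.4715
Step 3: K1 = 57 / 3.4715 = 16.4

16.4


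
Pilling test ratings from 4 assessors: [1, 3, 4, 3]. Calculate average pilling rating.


Formula: Mean = sum / count
Sum = 1 + 3 + 4 + 3 = 11
Mean = 11 / 4 = 2.8

2.8


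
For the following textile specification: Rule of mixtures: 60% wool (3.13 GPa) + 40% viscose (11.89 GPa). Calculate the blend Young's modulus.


Formula: Blend property = (fraction_A * property_A) + (fraction_B * property_B)
Step 1: Contribution A = 60/100 * 3.13 GPa = 1.878 GPa
Step 2: Contribution B = 40/100 * 11.89 GPa = 4.756 GPa
Step 3: Blend Young's modulus = 1.878 + 4.756 = 6.634 GPa

6.634 GPa


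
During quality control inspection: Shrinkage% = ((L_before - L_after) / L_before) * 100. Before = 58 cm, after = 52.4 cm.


Formula: Shrinkage% = ((L_before - L_after) / L_before) * 100
Step 1: Shrinkage = 58 - 52.4 = 5.6 cm
Step 2: Shrinkage% = (5.6 / 58) * 100
Step 3: Shrinkage% = 0.096552 * 100 = 9.6552% ≈ 9.7%

9.7%


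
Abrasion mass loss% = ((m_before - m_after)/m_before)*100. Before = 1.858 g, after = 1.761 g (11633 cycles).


Formula: Mass loss% = ((m_before - m_after) / m_before) * 100
Step 1: Mass loss = 1.858 - 1.761 = 0.097 g
Step 2: Ratio = 0.097 / 1.858 = 0.0522067
Step 3: Mass loss% = 0.0522067 * 100 = 5.22067% ≈ 5.22%

5.22%


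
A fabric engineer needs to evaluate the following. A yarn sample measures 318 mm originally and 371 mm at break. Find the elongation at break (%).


Formula: Elongation (%) = ((L_break - L0) / L0) * 100
Step 1: Extension = 371 - 318 = 53 mm
Step 2: Elongation = (53 / 318) * 100
Step 3: Elongation = 0.166667 * 100 = 16.6667% ≈ 16.7%

16.7%


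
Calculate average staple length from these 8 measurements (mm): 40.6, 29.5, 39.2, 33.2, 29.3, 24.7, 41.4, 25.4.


Formula: Mean = sum of lengths / count
Sum = 40.6 + 29.5 + 39.2 + 33.2 + 29.3 + 24.7 + 41.4 + 25.4
Sum = 263.3 mm
Mean = 263.3 / 8 = 32.91 mm

32.91 mm


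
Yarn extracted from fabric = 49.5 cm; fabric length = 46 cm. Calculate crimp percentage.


Formula: Crimp% = ((L_yarn - L_fabric) / L_fabric) * 100
Step 1: Extension = 49.5 - 46 = 3.5 cm
Step 2: Crimp% = (3.5 / 46) * 100
Step 3: Crimp% = 0.076087 * 100 = 7.6087% ≈ 7.6%

7.6%


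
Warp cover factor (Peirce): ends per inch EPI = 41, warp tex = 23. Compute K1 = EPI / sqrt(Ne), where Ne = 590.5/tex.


Formula: K1 = EPI / sqrt(Ne), with Ne = 590.5 / tex_warp
Step 1: Ne = 590.5 / 23 = 25.674
Step 2: sqrt(Ne) = sqrt(25.674) = 5.067
Step 3: K1 = 41 / 5.067 = 8.1

8.1


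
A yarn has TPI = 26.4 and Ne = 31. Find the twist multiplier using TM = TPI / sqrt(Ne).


Formula: TM = TPI / sqrt(Ne)
Step 1: sqrt(Ne) = sqrt(31) = 5.5678
Step 2: TM = 26.4 / 5.5678 = 4.74

4.74 TM


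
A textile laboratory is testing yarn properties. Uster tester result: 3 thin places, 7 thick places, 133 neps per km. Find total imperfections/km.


Formula: Total = thin places + thick places + neps
Total = 3 + 7 + 133
Total = 143 imperfections/km

143 imperfections/km


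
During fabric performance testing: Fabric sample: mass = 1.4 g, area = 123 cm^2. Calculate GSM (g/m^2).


Formula: GSM = mass_g / area_m2
Step 1: Convert area: 123 cm^2 = 123 / 10000 = 0.0123 m^2
Step 2: GSM = 1.4 g / 0.0123 m^2 = 113.8 g/m^2

113.8 g/m^2


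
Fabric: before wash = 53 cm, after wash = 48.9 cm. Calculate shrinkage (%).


Formula: Shrinkage% = ((L_before - L_after) / L_before) * 100
Step 1: Shrinkage = 53 - 48.9 = 4.1 cm
Step 2: Shrinkage% = (4.1 / 53) * 100
Step 3: Shrinkage% = 0.077358 * 100 = 7.7358% ≈ 7.7%

7.7%


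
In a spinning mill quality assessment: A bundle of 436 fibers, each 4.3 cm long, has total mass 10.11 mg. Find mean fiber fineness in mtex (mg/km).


Formula: fineness (mtex) = mass (mg) / total length (km) = (mass_mg / total_length_m) * 1000
Step 1: Convert fiber length: 4.3 cm = 0.043 m
Step 2: Total fiber length = 436 * 0.043 = 18.748 m
Step 3: Linear density = 10.11 mg / 18.748 m = 0.5393 mg/m
Step 4: fineness = 0.5393 * 1000 = 539.3 mtex

539.3 mtex


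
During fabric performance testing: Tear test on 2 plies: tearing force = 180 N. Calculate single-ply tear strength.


Formula: Per-ply strength = Total force / Number of plies
Per-ply = 180 N / 2
Per-ply = 90 N

90 N


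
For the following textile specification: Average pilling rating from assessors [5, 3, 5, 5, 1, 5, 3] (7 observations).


Formula: Mean = sum / count
Sum = 5 + 3 + 5 + 5 + 1 + 5 + 3 = 27
Mean = 27 / 7 = 3.9

3.9


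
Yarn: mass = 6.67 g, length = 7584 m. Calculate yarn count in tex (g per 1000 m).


Formula: Tex = (mass_g / length_m) * 1000
Substituting: Tex = (6.67 / 7584) * 1000
Intermediate: 6.67 / 7584 = 0.00087948 g/m
Tex = 0.00087948 * 1000 = 0.88 tex

0.88 tex


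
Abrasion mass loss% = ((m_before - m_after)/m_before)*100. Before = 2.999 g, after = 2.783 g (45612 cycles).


Formula: Mass loss% = ((m_before - m_after) / m_before) * 100
Step 1: Mass loss = 2.999 - 2.783 = 0.216 g
Step 2: Ratio = 0.216 / 2.999 = 0.072024
Step 3: Mass loss% = 0.072024 * 100 = 7.2024% ≈ 7.20%

7.20%


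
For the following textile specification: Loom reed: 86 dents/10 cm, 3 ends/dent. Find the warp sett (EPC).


Formula: EPC = (dents per 10 cm * ends per dent) / 10
Step 1: Total ends per 10 cm = 86 * 3 = 258
Step 2: EPC = 258 / 10 = 25.8 ends/cm

25.8 ends/cm


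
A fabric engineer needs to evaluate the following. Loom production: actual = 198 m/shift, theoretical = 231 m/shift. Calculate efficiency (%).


Formula: Efficiency% = (Actual output / Theoretical output) * 100
Efficiency% = (198 / 231) * 100
Efficiency% = 0.857143 * 100 = 85.7143% ≈ 85.7%

85.7%


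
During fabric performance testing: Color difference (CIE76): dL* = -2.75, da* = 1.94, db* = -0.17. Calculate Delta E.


Formula: Delta E = sqrt(dL*^2 + da*^2 + db*^2)
Step 1: dL*^2 = (-2.75)^2 = 7.5625
Step 2: da*^2 = 1.94^2 = 3.7636
Step 3: db*^2 = (-0.17)^2 = 0.0289
Step 4: Sum = 7.5625 + 3.7636 + 0.0289 = 11.355
Step 5: Delta E = sqrt(11.355) = 3.37

3.37 Delta E


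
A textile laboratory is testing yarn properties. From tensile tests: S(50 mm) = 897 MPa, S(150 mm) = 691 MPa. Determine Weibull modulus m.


Formula: m = ln(L1/L2) / ln(S2/S1)
Step 1: ln(L1/L2) = ln(50/150) = -1.09861
Step 2: S2/S1 = 691/897 = 0.77035
Step 3: ln(S2/S1) = ln(0.77035) = -0.26091
Step 4: m = -1.09861 / -0.26091 = 4.21

4.21 (Weibull m)


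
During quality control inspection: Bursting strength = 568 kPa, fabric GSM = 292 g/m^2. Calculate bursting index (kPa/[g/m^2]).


Formula: Bursting Index = Bursting Strength / Fabric GSM
BI = 568 kPa / 292 g/m^2
BI = 1.945 kPa/(g/m^2)

1.945 kPa/(g/m^2)


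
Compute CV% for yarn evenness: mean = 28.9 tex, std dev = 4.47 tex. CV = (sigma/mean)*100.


Formula: CV% = (standard deviation / mean) * 100
Step 1: Ratio = 4.47 / 28.9 = 0.154671
Step 2: CV% = 0.154671 * 100 = 15.4671% ≈ 15.5%

15.5%


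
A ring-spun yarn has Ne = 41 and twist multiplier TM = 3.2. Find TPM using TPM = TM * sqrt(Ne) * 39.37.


Formula: TPM = TM * sqrt(Ne) * 39.37
Step 1: sqrt(Ne) = sqrt(41) = 6.4031
Step 2: TM * sqrt(Ne) = 3.2 * 6.4031 = 20.4899
Step 3: TPM = 20.4899 * 39.37 = 807 twists/m

807 twists/m


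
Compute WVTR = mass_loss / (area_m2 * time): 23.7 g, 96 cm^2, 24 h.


Formula: WVTR = mass_loss / (area * time)
Step 1: Convert area: 96 cm^2 = 0.0096 m^2
Step 2: WVTR = 23.7 g / (0.0096 m^2 * 24 h)
Step 3: WVTR = 23.7 / 0.2304 = 102.9 g/m^2/h

102.9 g/m^2/h


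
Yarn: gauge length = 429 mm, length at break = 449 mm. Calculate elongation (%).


Formula: Elongation (%) = ((L_break - L0) / L0) * 100
Step 1: Extension = 449 - 429 = 20 mm
Step 2: Elongation = (20 / 429) * 100
Step 3: Elongation = 0.04662 * 100 = 4.662% ≈ 4.7%

4.7%


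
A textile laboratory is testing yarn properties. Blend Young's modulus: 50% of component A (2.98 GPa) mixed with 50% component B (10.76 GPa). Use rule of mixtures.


Formula: Blend property = (fraction_A * property_A) + (fraction_B * property_B)
Step 1: Contribution A = 50/100 * 2.98 GPa = 1.49 GPa
Step 2: Contribution B = 50/100 * 10.76 GPa = 5.38 GPa
Step 3: Blend Young's modulus = 1.49 + 5.38 = 6.87 GPa

6.87 GPa


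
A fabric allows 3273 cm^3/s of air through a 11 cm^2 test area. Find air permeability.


Formula: Air Permeability = Airflow / Test Area
AP = 3273 cm^3/s / 11 cm^2
AP = 297.5 cm^3/s/cm^2

297.5 cm^3/s/cm^2


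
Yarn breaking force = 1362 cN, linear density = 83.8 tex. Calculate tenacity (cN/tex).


Formula: Tenacity = Breaking force / Linear density
Tenacity = 1362 cN / 83.8 tex
Tenacity = 16.25 cN/tex

16.25 cN/tex


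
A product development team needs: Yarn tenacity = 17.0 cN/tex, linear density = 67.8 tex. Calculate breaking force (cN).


Formula: Breaking force = Tenacity * Linear density
F = 17.0 cN/tex * 67.8 tex
F = 1152.60 cN

1152.60 cN


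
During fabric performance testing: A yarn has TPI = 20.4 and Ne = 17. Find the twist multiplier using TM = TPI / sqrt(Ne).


Formula: TM = TPI / sqrt(Ne)
Step 1: sqrt(Ne) = sqrt(17) = 4.1231
Step 2: TM = 20.4 / 4.1231 = 4.95

4.95 TM


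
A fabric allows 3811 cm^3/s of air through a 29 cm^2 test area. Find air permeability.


Formula: Air Permeability = Airflow / Test Area
AP = 3811 cm^3/s / 29 cm^2
AP = 131.4 cm^3/s/cm^2

131.4 cm^3/s/cm^2


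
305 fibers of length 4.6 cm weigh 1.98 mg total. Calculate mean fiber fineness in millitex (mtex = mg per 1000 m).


Formula: fineness (mtex) = mass (mg) / total length (km) = (mass_mg / total_length_m) * 1000
Step 1: Convert fiber length: 4.6 cm = 0.046 m
Step 2: Total fiber length = 305 * 0.046 = 14.03 m
Step 3: Linear density = 1.98 mg / 14.03 m = 0.1411 mg/m
Step 4: fineness = 0.1411 * 1000 = 141.1 mtex

141.1 mtex


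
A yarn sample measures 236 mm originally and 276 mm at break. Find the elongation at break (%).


Formula: Elongation (%) = ((L_break - L0) / L0) * 100
Step 1: Extension = 276 - 236 = 40 mm
Step 2: Elongation = (40 / 236) * 100
Step 3: Elongation = 0.169492 * 100 = 16.9492% ≈ 16.9%

16.9%


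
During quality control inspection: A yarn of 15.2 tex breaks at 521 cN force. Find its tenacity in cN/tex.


Formula: Tenacity = Breaking force / Linear density
Tenacity = 521 cN / 15.2 tex
Tenacity = 34.28 cN/tex

34.28 cN/tex


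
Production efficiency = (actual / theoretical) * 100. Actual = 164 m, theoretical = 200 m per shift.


Formula: Efficiency% = (Actual output / Theoretical output) * 100
Efficiency% = (164 / 200) * 100
Efficiency% = 0.82 * 100 = 82.0%

82.0%


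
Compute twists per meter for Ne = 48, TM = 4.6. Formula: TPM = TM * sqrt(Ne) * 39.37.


Formula: TPM = TM * sqrt(Ne) * 39.37
Step 1: sqrt(Ne) = sqrt(48) = 6.9282
Step 2: TM * sqrt(Ne) = 4.6 * 6.9282 = 31.8697
Step 3: TPM = 31.8697 * 39.37 = 1255 twists/m

1255 twists/m


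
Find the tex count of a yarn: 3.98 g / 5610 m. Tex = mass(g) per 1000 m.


Formula: Tex = (mass_g / length_m) * 1000
Substituting: Tex = (3.98 / 5610) * 1000
Intermediate: 3.98 / 5610 = 0.00070945 g/m
Tex = 0.00070945 * 1000 = 0.71 tex

0.71 tex


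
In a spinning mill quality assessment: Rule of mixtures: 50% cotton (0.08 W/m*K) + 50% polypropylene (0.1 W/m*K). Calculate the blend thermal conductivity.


Formula: Blend property = (fraction_A * property_A) + (fraction_B * property_B)
Step 1: Contribution A = 50/100 * 0.08 W/m*K = 0.04 W/m*K
Step 2: Contribution B = 50/100 * 0.1 W/m*K = 0.05 W/m*K
Step 3: Blend thermal conductivity = 0.04 + 0.05 = 0.09 W/m*K

0.09 W/m*K


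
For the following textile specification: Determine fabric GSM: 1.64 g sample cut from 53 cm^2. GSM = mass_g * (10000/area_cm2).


Formula: GSM = mass_g / area_m2
Step 1: Convert area: 53 cm^2 = 53 / 10000 = 0.0053 m^2
Step 2: GSM = 1.64 g / 0.0053 m^2 = 309.4 g/m^2

309.4 g/m^2


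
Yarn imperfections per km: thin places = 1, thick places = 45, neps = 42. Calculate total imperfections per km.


Formula: Total = thin places + thick places + neps
Total = 1 + 45 + 42
Total = 88 imperfections/km

88 imperfections/km


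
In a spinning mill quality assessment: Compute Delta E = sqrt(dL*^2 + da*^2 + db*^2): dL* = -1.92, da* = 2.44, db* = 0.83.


Formula: Delta E = sqrt(dL*^2 + da*^2 + db*^2)
Step 1: dL*^2 = (-1.92)^2 = 3.6864
Step 2: da*^2 = 2.44^2 = 5.9536
Step 3: db*^2 = 0.83^2 = 0.6889
Step 4: Sum = 3.6864 + 5.9536 + 0.6889 = 10.3289
Step 5: Delta E = sqrt(10.3289) = 3.21

3.21 Delta E


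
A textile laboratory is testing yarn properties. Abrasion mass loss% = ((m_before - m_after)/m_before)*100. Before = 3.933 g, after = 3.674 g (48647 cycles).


Formula: Mass loss% = ((m_before - m_after) / m_before) * 100
Step 1: Mass loss = 3.933 - 3.674 = 0.259 g
Step 2: Ratio = 0.259 / 3.933 = 0.065853
Step 3: Mass loss% = 0.065853 * 100 = 6.5853% ≈ 6.59%

6.59%


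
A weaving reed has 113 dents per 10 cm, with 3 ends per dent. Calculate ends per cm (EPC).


Formula: EPC = (dents per 10 cm * ends per dent) / 10
Step 1: Total ends per 10 cm = 113 * 3 = 339
Step 2: EPC = 339 / 10 = 33.9 ends/cm

33.9 ends/cm


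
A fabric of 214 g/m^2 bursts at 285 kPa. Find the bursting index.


Formula: Bursting Index = Bursting Strength / Fabric GSM
BI = 285 kPa / 214 g/m^2
BI = 1.332 kPa/(g/m^2)

1.332 kPa/(g/m^2)


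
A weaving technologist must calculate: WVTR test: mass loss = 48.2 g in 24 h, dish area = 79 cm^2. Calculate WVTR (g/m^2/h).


Formula: WVTR = mass_loss / (area * time)
Step 1: Convert area: 79 cm^2 = 0.0079 m^2
Step 2: WVTR = 48.2 g / (0.0079 m^2 * 24 h)
Step 3: WVTR = 48.2 / 0.1896 = 254.2 g/m^2/h

254.2 g/m^2/h


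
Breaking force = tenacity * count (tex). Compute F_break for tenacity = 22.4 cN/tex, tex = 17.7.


Formula: Breaking force = Tenacity * Linear density
F = 22.4 cN/tex * 17.7 tex
F = 396.48 cN

396.48 cN


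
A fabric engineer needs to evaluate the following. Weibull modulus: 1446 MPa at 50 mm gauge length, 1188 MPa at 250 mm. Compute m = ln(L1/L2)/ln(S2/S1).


Formula: m = ln(L1/L2) / ln(S2/S1)
Step 1: ln(L1/L2) = ln(50/250) = -1.60944
Step 2: S2/S1 = 1188/1446 = 0.82158
Step 3: ln(S2/S1) = ln(0.82158) = -0.19653
Step 4: m = -1.60944 / -0.19653 = 8.19

8.19 (Weibull m)


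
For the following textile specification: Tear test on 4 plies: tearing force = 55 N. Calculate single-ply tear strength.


Formula: Per-ply strength = Total force / Number of plies
Per-ply = 55 N / 4
Per-ply = 13.75 N

13.75 N


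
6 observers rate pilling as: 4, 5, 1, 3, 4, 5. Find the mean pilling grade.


Formula: Mean = sum / count
Sum = 4 + 5 + 1 + 3 + 4 + 5 = 22
Mean = 22 / 6 = 3.7

3.7


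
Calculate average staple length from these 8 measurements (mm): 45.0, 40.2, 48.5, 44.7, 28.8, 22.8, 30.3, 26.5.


Formula: Mean = sum of lengths / count
Sum = 45.0 + 40.2 + 48.5 + 44.7 + 28.8 + 22.8 + 30.3 + 26.5
Sum = 286.8 mm
Mean = 286.8 / 8 = 35.85 mm

35.85 mm


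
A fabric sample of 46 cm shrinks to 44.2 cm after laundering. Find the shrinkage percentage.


Formula: Shrinkage% = ((L_before - L_after) / L_before) * 100
Step 1: Shrinkage = 46 - 44.2 = 1.8 cm
Step 2: Shrinkage% = (1.8 / 46) * 100
Step 3: Shrinkage% = 0.03913 * 100 = 3.913% ≈ 3.9%

3.9%


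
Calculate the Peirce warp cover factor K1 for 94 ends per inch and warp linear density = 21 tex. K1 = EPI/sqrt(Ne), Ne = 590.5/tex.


Formula: K1 = EPI / sqrt(Ne), with Ne = 590.5 / tex_warp
Step 1: Ne = 590.5 / 21 = 28.119
Step 2: sqrt(Ne) = sqrt(28.119) = 5.3027
Step 3: K1 = 94 / 5.3027 = 17.7

17.7


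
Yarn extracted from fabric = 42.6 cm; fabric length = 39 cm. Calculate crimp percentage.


Formula: Crimp% = ((L_yarn - L_fabric) / L_fabric) * 100
Step 1: Extension = 42.6 - 39 = 3.6 cm
Step 2: Crimp% = (3.6 / 39) * 100
Step 3: Crimp% = 0.092308 * 100 = 9.2308% ≈ 9.2%

9.2%


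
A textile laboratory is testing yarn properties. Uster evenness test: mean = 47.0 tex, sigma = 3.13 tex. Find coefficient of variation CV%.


Formula: CV% = (standard deviation / mean) * 100
Step 1: Ratio = 3.13 / 47.0 = 0.066596
Step 2: CV% = 0.066596 * 100 = 6.6596% ≈ 6.7%

6.7%


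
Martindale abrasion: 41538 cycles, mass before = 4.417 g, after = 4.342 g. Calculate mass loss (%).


Formula: Mass loss% = ((m_before - m_after) / m_before) * 100
Step 1: Mass loss = 4.417 - 4.342 = 0.075 g
Step 2: Ratio = 0.075 / 4.417 = 0.0169799
Step 3: Mass loss% = 0.0169799 * 100 = 1.69799% ≈ 1.70%

1.70%


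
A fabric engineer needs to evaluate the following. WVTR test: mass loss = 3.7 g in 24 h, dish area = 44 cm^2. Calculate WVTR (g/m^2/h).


Formula: WVTR = mass_loss / (area * time)
Step 1: Convert area: 44 cm^2 = 0.0044 m^2
Step 2: WVTR = 3.7 g / (0.0044 m^2 * 24 h)
Step 3: WVTR = 3.7 / 0.1056 = 35.0 g/m^2/h

35.0 g/m^2/h


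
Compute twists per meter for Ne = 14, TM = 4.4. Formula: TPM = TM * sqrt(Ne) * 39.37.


Formula: TPM = TM * sqrt(Ne) * 39.37
Step 1: sqrt(Ne) = sqrt(14) = 3.7417
Step 2: TM * sqrt(Ne) = 4.4 * 3.7417 = 16.4635
Step 3: TPM = 16.4635 * 39.37 = 648 twists/m

648 twists/m


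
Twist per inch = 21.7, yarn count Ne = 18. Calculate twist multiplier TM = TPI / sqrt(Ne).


Formula: TM = TPI / sqrt(Ne)
Step 1: sqrt(Ne) = sqrt(18) = 4.2426
Step 2: TM = 21.7 / 4.2426 = 5.11

5.11 TM


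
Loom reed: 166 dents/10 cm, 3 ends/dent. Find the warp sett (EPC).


Formula: EPC = (dents per 10 cm * ends per dent) / 10
Step 1: Total ends per 10 cm = 166 * 3 = 498
Step 2: EPC = 498 / 10 = 49.8 ends/cm

49.8 ends/cm


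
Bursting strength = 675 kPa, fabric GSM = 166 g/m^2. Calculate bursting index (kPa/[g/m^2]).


Formula: Bursting Index = Bursting Strength / Fabric GSM
BI = 675 kPa / 166 g/m^2
BI = 4.066 kPa/(g/m^2)

4.066 kPa/(g/m^2)


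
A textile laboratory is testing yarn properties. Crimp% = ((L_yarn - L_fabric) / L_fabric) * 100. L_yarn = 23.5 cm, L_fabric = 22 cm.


Formula: Crimp% = ((L_yarn - L_fabric) / L_fabric) * 100
Step 1: Extension = 23.5 - 22 = 1.5 cm
Step 2: Crimp% = (1.5 / 22) * 100
Step 3: Crimp% = 0.068182 * 100 = 6.8182% ≈ 6.8%

6.8%


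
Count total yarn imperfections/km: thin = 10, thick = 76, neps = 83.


Formula: Total = thin places + thick places + neps
Total = 10 + 76 + 83
Total = 169 imperfections/km

169 imperfections/km


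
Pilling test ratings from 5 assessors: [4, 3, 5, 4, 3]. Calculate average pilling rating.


Formula: Mean = sum / count
Sum = 4 + 3 + 5 + 4 + 3 = 19
Mean = 19 / 5 = 3.8

3.8


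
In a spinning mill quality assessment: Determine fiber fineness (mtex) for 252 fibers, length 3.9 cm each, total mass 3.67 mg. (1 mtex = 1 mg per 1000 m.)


Formula: fineness (mtex) = mass (mg) / total length (km) = (mass_mg / total_length_m) * 1000
Step 1: Convert fiber length: 3.9 cm = 0.039 m
Step 2: Total fiber length = 252 * 0.039 = 9.828 m
Step 3: Linear density = 3.67 mg / 9.828 m = 0.3734 mg/m
Step 4: fineness = 0.3734 * 1000 = 373.4 mtex

373.4 mtex


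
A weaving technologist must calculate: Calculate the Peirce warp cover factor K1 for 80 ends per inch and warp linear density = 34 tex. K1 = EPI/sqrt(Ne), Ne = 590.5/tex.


Formula: K1 = EPI / sqrt(Ne), with Ne = 590.5 / tex_warp
Step 1: Ne = 590.5 / 34 = 17.368
Step 2: sqrt(Ne) = sqrt(17.368) = 4.1675
Step 3: K1 = 80 / 4.1675 = 19.2

19.2


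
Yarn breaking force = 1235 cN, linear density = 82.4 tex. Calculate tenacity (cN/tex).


Formula: Tenacity = Breaking force / Linear density
Tenacity = 1235 cN / 82.4 tex
Tenacity = 14.99 cN/tex

14.99 cN/tex


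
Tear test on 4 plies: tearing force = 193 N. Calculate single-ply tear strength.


Formula: Per-ply strength = Total force / Number of plies
Per-ply = 193 N / 4
Per-ply = 48.25 N

48.25 N


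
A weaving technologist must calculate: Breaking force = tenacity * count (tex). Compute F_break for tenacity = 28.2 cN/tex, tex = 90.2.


Formula: Breaking force = Tenacity * Linear density
F = 28.2 cN/tex * 90.2 tex
F = 2543.64 cN

2543.64 cN


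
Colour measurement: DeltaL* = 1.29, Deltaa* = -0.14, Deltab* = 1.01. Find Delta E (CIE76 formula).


Formula: Delta E = sqrt(dL*^2 + da*^2 + db*^2)
Step 1: dL*^2 = 1.29^2 = 1.6641
Step 2: da*^2 = (-0.14)^2 = 0.0196
Step 3: db*^2 = 1.01^2 = 1.0201
Step 4: Sum = 1.6641 + 0.0196 + 1.0201 = 2.7038
Step 5: Delta E = sqrt(2.7038) = 1.64

1.64 Delta E


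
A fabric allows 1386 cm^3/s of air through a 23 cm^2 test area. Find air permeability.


Formula: Air Permeability = Airflow / Test Area
AP = 1386 cm^3/s / 23 cm^2
AP = 60.3 cm^3/s/cm^2

60.3 cm^3/s/cm^2


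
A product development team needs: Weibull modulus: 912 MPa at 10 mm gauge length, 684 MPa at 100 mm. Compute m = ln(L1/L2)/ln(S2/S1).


Formula: m = ln(L1/L2) / ln(S2/S1)
Step 1: ln(L1/L2) = ln(10/100) = -2.30259
Step 2: S2/S1 = 684/912 = 0.75
Step 3: ln(S2/S1) = ln(0.75) = -0.28768
Step 4: m = -2.30259 / -0.28768 = 8.00

8.00 (Weibull m)


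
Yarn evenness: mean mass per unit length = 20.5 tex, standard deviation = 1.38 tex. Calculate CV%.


Formula: CV% = (standard deviation / mean) * 100
Step 1: Ratio = 1.38 / 20.5 = 0.067317
Step 2: CV% = 0.067317 * 100 = 6.7317% ≈ 6.7%

6.7%


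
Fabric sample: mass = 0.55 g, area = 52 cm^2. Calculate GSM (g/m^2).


Formula: GSM = mass_g / area_m2
Step 1: Convert area: 52 cm^2 = 52 / 10000 = 0.0052 m^2
Step 2: GSM = 0.55 g / 0.0052 m^2 = 105.8 g/m^2

105.8 g/m^2


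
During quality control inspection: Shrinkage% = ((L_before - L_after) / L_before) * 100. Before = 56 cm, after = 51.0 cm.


Formula: Shrinkage% = ((L_before - L_after) / L_before) * 100
Step 1: Shrinkage = 56 - 51.0 = 5.0 cm
Step 2: Shrinkage% = (5.0 / 56) * 100
Step 3: Shrinkage% = 0.089286 * 100 = 8.9286% ≈ 8.9%

8.9%


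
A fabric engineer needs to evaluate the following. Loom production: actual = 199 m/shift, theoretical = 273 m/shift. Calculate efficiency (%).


Formula: Efficiency% = (Actual output / Theoretical output) * 100
Efficiency% = (199 / 273) * 100
Efficiency% = 0.728938 * 100 = 72.8938% ≈ 72.9%

72.9%


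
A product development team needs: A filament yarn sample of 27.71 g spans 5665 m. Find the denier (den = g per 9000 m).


Formula: den = (mass_g / length_m) * 9000
Substituting: den = (27.71 / 5665) * 9000
Intermediate: 27.71 / 5665 = 0.00489144 g/m
den = 0.00489144 * 9000 = 44.0 denier

44.0 denier


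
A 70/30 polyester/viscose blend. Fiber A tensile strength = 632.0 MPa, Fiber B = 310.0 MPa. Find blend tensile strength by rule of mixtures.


Formula: Blend property = (fraction_A * property_A) + (fraction_B * property_B)
Step 1: Contribution A = 70/100 * 632.0 MPa = 442.4 MPa
Step 2: Contribution B = 30/100 * 310.0 MPa = 93.0 MPa
Step 3: Blend tensile strength = 442.4 + 93.0 = 535.4 MPa

535.4 MPa


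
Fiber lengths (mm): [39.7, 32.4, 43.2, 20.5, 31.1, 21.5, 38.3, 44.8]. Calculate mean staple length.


Formula: Mean = sum of lengths / count
Sum = 39.7 + 32.4 + 43.2 + 20.5 + 31.1 + 21.5 + 38.3 + 44.8
Sum = 271.5 mm
Mean = 271.5 / 8 = 33.94 mm

33.94 mm


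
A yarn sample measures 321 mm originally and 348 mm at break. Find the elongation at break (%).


Formula: Elongation (%) = ((L_break - L0) / L0) * 100
Step 1: Extension = 348 - 321 = 27 mm
Step 2: Elongation = (27 / 321) * 100
Step 3: Elongation = 0.084112 * 100 = 8.4112% ≈ 8.4%

8.4%


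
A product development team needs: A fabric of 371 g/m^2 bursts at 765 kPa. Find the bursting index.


Formula: Bursting Index = Bursting Strength / Fabric GSM
BI = 765 kPa / 371 g/m^2
BI = 2.062 kPa/(g/m^2)

2.062 kPa/(g/m^2)


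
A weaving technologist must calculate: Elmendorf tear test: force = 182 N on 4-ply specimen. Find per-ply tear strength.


Formula: Per-ply strength = Total force / Number of plies
Per-ply = 182 N / 4
Per-ply = 45.5 N

45.5 N


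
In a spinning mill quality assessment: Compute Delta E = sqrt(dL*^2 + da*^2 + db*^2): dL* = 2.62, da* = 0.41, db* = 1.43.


Formula: Delta E = sqrt(dL*^2 + da*^2 + db*^2)
Step 1: dL*^2 = 2.62^2 = 6.8644
Step 2: da*^2 = 0.41^2 = 0.1681
Step 3: db*^2 = 1.43^2 = 2.0449
Step 4: Sum = 6.8644 + 0.1681 + 2.0449 = 9.0774
Step 5: Delta E = sqrt(9.0774) = 3.01

3.01 Delta E


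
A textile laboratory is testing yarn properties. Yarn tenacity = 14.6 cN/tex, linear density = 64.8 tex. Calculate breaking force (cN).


Formula: Breaking force = Tenacity * Linear density
F = 14.6 cN/tex * 64.8 tex
F = 946.08 cN

946.08 cN


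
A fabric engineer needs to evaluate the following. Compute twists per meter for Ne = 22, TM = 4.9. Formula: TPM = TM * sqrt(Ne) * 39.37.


Formula: TPM = TM * sqrt(Ne) * 39.37
Step 1: sqrt(Ne) = sqrt(22) = 4.6904
Step 2: TM * sqrt(Ne) = 4.9 * 4.6904 = 22.983
Step 3: TPM = 22.983 * 39.37 = 905 twists/m

905 twists/m


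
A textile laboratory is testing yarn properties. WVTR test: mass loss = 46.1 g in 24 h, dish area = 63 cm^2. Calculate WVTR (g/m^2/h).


Formula: WVTR = mass_loss / (area * time)
Step 1: Convert area: 63 cm^2 = 0.0063 m^2
Step 2: WVTR = 46.1 g / (0.0063 m^2 * 24 h)
Step 3: WVTR = 46.1 / 0.1512 = 304.9 g/m^2/h

304.9 g/m^2/h


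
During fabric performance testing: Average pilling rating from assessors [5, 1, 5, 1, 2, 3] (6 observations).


Formula: Mean = sum / count
Sum = 5 + 1 + 5 + 1 + 2 + 3 = 17
Mean = 17 / 6 = 2.8

2.8


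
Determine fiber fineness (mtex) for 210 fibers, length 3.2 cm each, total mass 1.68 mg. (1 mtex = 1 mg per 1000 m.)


Formula: fineness (mtex) = mass (mg) / total length (km) = (mass_mg / total_length_m) * 1000
Step 1: Convert fiber length: 3.2 cm = 0.032 m
Step 2: Total fiber length = 210 * 0.032 = 6.72 m
Step 3: Linear density = 1.68 mg / 6.72 m = 0.2500 mg/m
Step 4: fineness = 0.2500 * 1000 = 250.0 mtex

250.0 mtex


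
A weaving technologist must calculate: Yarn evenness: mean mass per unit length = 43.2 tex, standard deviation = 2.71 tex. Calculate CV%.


Formula: CV% = (standard deviation / mean) * 100
Step 1: Ratio = 2.71 / 43.2 = 0.062731
Step 2: CV% = 0.062731 * 100 = 6.2731% ≈ 6.3%

6.3%


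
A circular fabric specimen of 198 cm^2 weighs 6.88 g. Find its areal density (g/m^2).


Formula: GSM = mass_g / area_m2
Step 1: Convert area: 198 cm^2 = 198 / 10000 = 0.0198 m^2
Step 2: GSM = 6.88 g / 0.0198 m^2 = 347.5 g/m^2

347.5 g/m^2


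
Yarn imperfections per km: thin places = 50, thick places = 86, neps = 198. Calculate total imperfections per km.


Formula: Total = thin places + thick places + neps
Total = 50 + 86 + 198
Total = 334 imperfections/km

334 imperfections/km


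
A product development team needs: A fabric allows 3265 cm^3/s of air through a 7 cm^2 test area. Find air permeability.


Formula: Air Permeability = Airflow / Test Area
AP = 3265 cm^3/s / 7 cm^2
AP = 466.4 cm^3/s/cm^2

466.4 cm^3/s/cm^2


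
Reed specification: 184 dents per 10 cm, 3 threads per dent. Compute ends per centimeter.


Formula: EPC = (dents per 10 cm * ends per dent) / 10
Step 1: Total ends per 10 cm = 184 * 3 = 552
Step 2: EPC = 552 / 10 = 55.2 ends/cm

55.2 ends/cm


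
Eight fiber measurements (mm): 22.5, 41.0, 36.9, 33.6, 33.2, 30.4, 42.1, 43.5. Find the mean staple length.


Formula: Mean = sum of lengths / count
Sum = 22.5 + 41.0 + 36.9 + 33.6 + 33.2 + 30.4 + 42.1 + 43.5
Sum = 283.2 mm
Mean = 283.2 / 8 = 35.40 mm

35.40 mm


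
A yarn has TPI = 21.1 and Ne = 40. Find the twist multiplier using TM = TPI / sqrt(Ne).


Formula: TM = TPI / sqrt(Ne)
Step 1: sqrt(Ne) = sqrt(40) = 6.3246
Step 2: TM = 21.1 / 6.3246 = 3.34

3.34 TM


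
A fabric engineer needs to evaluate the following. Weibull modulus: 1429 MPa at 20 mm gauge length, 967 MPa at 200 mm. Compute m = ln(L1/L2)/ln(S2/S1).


Formula: m = ln(L1/L2) / ln(S2/S1)
Step 1: ln(L1/L2) = ln(20/200) = -2.30259
Step 2: S2/S1 = 967/1429 = 0.6767
Step 3: ln(S2/S1) = ln(0.6767) = -0.39053
Step 4: m = -2.30259 / -0.39053 = 5.90

5.90 (Weibull m)


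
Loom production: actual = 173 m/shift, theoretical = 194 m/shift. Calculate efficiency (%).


Formula: Efficiency% = (Actual output / Theoretical output) * 100
Efficiency% = (173 / 194) * 100
Efficiency% = 0.891753 * 100 = 89.1753% ≈ 89.2%

89.2%


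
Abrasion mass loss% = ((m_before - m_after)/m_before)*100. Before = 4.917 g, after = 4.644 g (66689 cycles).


Formula: Mass loss% = ((m_before - m_after) / m_before) * 100
Step 1: Mass loss = 4.917 - 4.644 = 0.273 g
Step 2: Ratio = 0.273 / 4.917 = 0.0555217
Step 3: Mass loss% = 0.0555217 * 100 = 5.55217% ≈ 5.55%

5.55%


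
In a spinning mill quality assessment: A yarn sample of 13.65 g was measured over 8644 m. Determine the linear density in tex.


Formula: Tex = (mass_g / length_m) * 1000
Substituting: Tex = (13.65 / 8644) * 1000
Intermediate: 13.65 / 8644 = 0.00157913 g/m
Tex = 0.00157913 * 1000 = 1.58 tex

1.58 tex


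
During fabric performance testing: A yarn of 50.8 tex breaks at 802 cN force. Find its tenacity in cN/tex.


Formula: Tenacity = Breaking force / Linear density
Tenacity = 802 cN / 50.8 tex
Tenacity = 15.79 cN/tex

15.79 cN/tex


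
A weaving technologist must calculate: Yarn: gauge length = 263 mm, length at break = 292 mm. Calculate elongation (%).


Formula: Elongation (%) = ((L_break - L0) / L0) * 100
Step 1: Extension = 292 - 263 = 29 mm
Step 2: Elongation = (29 / 263) * 100
Step 3: Elongation = 0.110266 * 100 = 11.0266% ≈ 11.0%

11.0%


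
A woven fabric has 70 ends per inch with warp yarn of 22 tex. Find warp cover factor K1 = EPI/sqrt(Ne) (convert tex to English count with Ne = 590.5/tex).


Formula: K1 = EPI / sqrt(Ne), with Ne = 590.5 / tex_warp
Step 1: Ne = 590.5 / 22 = 26.841
Step 2: sqrt(Ne) = sqrt(26.841) = 5.1808
Step 3: K1 = 70 / 5.1808 = 13.5

13.5


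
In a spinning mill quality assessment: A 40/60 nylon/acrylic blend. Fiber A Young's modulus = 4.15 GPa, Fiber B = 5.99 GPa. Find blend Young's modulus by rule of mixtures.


Formula: Blend property = (fraction_A * property_A) + (fraction_B * property_B)
Step 1: Contribution A = 40/100 * 4.15 GPa = 1.66 GPa
Step 2: Contribution B = 60/100 * 5.99 GPa = 3.594 GPa
Step 3: Blend Young's modulus = 1.66 + 3.594 = 5.254 GPa

5.254 GPa


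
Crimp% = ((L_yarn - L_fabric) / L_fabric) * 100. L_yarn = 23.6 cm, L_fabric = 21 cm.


Formula: Crimp% = ((L_yarn - L_fabric) / L_fabric) * 100
Step 1: Extension = 23.6 - 21 = 2.6 cm
Step 2: Crimp% = (2.6 / 21) * 100
Step 3: Crimp% = 0.12381 * 100 = 12.381% ≈ 12.4%

12.4%


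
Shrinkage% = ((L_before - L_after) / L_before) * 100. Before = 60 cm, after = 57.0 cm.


Formula: Shrinkage% = ((L_before - L_after) / L_before) * 100
Step 1: Shrinkage = 60 - 57.0 = 3.0 cm
Step 2: Shrinkage% = (3.0 / 60) * 100
Step 3: Shrinkage% = 0.05 * 100 = 5.0%

5.0%


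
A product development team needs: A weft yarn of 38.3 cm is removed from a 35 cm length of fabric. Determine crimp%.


Formula: Crimp% = ((L_yarn - L_fabric) / L_fabric) * 100
Step 1: Extension = 38.3 - 35 = 3.3 cm
Step 2: Crimp% = (3.3 / 35) * 100
Step 3: Crimp% = 0.094286 * 100 = 9.4286% ≈ 9.4%

9.4%


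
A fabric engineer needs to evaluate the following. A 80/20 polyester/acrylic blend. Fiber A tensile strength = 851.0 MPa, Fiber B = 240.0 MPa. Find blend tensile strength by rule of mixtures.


Formula: Blend property = (fraction_A * property_A) + (fraction_B * property_B)
Step 1: Contribution A = 80/100 * 851.0 MPa = 680.8 MPa
Step 2: Contribution B = 20/100 * 240.0 MPa = 48.0 MPa
Step 3: Blend tensile strength = 680.8 + 48.0 = 728.8 MPa

728.8 MPa


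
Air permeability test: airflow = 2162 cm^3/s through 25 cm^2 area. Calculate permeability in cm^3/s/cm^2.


Formula: Air Permeability = Airflow / Test Area
AP = 2162 cm^3/s / 25 cm^2
AP = 86.5 cm^3/s/cm^2

86.5 cm^3/s/cm^2


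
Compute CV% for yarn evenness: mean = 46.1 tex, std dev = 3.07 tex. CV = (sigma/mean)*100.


Formula: CV% = (standard deviation / mean) * 100
Step 1: Ratio = 3.07 / 46.1 = 0.066594
Step 2: CV% = 0.066594 * 100 = 6.6594% ≈ 6.7%

6.7%


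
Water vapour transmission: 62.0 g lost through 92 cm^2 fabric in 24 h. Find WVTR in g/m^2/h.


Formula: WVTR = mass_loss / (area * time)
Step 1: Convert area: 92 cm^2 = 0.0092 m^2
Step 2: WVTR = 62.0 g / (0.0092 m^2 * 24 h)
Step 3: WVTR = 62.0 / 0.2208 = 280.8 g/m^2/h

280.8 g/m^2/h


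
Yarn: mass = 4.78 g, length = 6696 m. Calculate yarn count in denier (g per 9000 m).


Formula: den = (mass_g / length_m) * 9000
Substituting: den = (4.78 / 6696) * 9000
Intermediate: 4.78 / 6696 = 0.00071386 g/m
den = 0.00071386 * 9000 = 6.4 denier

6.4 denier


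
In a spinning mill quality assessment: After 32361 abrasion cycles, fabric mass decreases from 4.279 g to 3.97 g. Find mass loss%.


Formula: Mass loss% = ((m_before - m_after) / m_before) * 100
Step 1: Mass loss = 4.279 - 3.97 = 0.309 g
Step 2: Ratio = 0.309 / 4.279 = 0.0722131
Step 3: Mass loss% = 0.0722131 * 100 = 7.22131% ≈ 7.22%

7.22%


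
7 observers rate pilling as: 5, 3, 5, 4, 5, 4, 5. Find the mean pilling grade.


Formula: Mean = sum / count
Sum = 5 + 3 + 5 + 4 + 5 + 4 + 5 = 31
Mean = 31 / 7 = 4.4

4.4


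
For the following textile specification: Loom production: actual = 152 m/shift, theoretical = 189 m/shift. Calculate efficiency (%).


Formula: Efficiency% = (Actual output / Theoretical output) * 100
Efficiency% = (152 / 189) * 100
Efficiency% = 0.804233 * 100 = 80.4233% ≈ 80.4%

80.4%


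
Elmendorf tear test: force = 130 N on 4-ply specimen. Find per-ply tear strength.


Formula: Per-ply strength = Total force / Number of plies
Per-ply = 130 N / 4
Per-ply = 32.5 N

32.5 N


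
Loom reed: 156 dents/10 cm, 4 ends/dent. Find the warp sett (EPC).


Formula: EPC = (dents per 10 cm * ends per dent) / 10
Step 1: Total ends per 10 cm = 156 * 4 = 624
Step 2: EPC = 624 / 10 = 62.4 ends/cm

62.4 ends/cm


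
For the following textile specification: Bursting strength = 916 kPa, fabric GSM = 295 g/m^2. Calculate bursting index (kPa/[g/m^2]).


Formula: Bursting Index = Bursting Strength / Fabric GSM
BI = 916 kPa / 295 g/m^2
BI = 3.105 kPa/(g/m^2)

3.105 kPa/(g/m^2)


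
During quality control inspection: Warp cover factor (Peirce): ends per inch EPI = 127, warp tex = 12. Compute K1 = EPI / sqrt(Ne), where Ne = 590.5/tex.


Formula: K1 = EPI / sqrt(Ne), with Ne = 590.5 / tex_warp
Step 1: Ne = 590.5 / 12 = 49.208
Step 2: sqrt(Ne) = sqrt(49.208) = 7.0148
Step 3: K1 = 127 / 7.0148 = 18.1

18.1


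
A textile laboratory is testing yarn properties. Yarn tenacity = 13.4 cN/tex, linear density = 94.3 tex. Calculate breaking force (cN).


Formula: Breaking force = Tenacity * Linear density
F = 13.4 cN/tex * 94.3 tex
F = 1263.62 cN

1263.62 cN


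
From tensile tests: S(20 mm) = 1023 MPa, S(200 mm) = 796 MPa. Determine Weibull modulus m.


Formula: m = ln(L1/L2) / ln(S2/S1)
Step 1: ln(L1/L2) = ln(20/200) = -2.30259
Step 2: S2/S1 = 796/1023 = 0.7781
Step 3: ln(S2/S1) = ln(0.7781) = -0.25090
Step 4: m = -2.30259 / -0.25090 = 9.18

9.18 (Weibull m)


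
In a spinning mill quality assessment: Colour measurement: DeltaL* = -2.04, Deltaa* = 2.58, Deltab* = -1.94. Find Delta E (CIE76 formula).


Formula: Delta E = sqrt(dL*^2 + da*^2 + db*^2)
Step 1: dL*^2 = (-2.04)^2 = 4.1616
Step 2: da*^2 = 2.58^2 = 6.6564
Step 3: db*^2 = (-1.94)^2 = 3.7636
Step 4: Sum = 4.1616 + 6.6564 + 3.7636 = 14.5816
Step 5: Delta E = sqrt(14.5816) = 3.82

3.82 Delta E


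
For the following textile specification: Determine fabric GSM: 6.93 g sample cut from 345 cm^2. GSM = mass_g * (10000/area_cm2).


Formula: GSM = mass_g / area_m2
Step 1: Convert area: 345 cm^2 = 345 / 10000 = 0.0345 m^2
Step 2: GSM = 6.93 g / 0.0345 m^2 = 200.9 g/m^2

200.9 g/m^2


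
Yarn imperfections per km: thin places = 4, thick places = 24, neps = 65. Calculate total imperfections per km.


Formula: Total = thin places + thick places + neps
Total = 4 + 24 + 65
Total = 93 imperfections/km

93 imperfections/km


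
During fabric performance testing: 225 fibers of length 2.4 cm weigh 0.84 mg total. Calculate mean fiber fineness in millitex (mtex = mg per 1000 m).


Formula: fineness (mtex) = mass (mg) / total length (km) = (mass_mg / total_length_m) * 1000
Step 1: Convert fiber length: 2.4 cm = 0.024 m
Step 2: Total fiber length = 225 * 0.024 = 5.4 m
Step 3: Linear density = 0.84 mg / 5.4 m = 0.1556 mg/m
Step 4: fineness = 0.1556 * 1000 = 155.6 mtex

155.6 mtex
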